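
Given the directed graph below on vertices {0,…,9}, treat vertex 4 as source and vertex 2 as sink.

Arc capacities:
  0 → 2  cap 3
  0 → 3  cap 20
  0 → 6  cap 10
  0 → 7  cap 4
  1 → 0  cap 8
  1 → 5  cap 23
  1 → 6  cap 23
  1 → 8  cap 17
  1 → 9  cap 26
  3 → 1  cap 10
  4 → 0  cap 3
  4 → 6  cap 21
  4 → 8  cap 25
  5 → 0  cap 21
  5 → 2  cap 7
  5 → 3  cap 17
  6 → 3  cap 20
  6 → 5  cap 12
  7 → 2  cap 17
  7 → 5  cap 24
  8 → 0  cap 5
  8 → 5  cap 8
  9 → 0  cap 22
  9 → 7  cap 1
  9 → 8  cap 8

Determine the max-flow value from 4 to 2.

Maximum flow value: 15

augment #1: 4→0→2 bottleneck 3, total now 3
augment #2: 4→6→5→2 bottleneck 7, total now 10
augment #3: 4→8→0→7→2 bottleneck 4, total now 14
augment #4: 4→6→3→1→9→7→2 bottleneck 1, total now 15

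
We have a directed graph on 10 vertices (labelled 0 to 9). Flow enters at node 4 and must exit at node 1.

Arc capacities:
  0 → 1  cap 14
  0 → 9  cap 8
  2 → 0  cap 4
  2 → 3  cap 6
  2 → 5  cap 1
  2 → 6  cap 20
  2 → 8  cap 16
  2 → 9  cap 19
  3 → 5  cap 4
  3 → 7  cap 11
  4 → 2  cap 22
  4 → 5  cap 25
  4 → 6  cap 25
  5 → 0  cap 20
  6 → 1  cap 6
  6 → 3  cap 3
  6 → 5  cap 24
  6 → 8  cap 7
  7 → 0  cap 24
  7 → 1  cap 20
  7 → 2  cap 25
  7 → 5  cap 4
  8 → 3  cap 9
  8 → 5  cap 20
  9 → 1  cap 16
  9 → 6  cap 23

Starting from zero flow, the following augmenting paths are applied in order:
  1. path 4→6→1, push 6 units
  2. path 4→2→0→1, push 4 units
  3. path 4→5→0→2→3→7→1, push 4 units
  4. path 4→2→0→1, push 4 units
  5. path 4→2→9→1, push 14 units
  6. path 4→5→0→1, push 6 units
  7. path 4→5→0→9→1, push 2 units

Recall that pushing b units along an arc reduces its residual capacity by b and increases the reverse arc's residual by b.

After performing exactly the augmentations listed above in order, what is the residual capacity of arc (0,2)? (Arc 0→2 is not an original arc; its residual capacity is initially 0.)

after path 1 (4→6→1, push 6): res(0,2)=0
after path 2 (4→2→0→1, push 4): res(0,2)=4
after path 3 (4→5→0→2→3→7→1, push 4): res(0,2)=0
after path 4 (4→2→0→1, push 4): res(0,2)=4
after path 5 (4→2→9→1, push 14): res(0,2)=4
after path 6 (4→5→0→1, push 6): res(0,2)=4
after path 7 (4→5→0→9→1, push 2): res(0,2)=4

Residual capacity of (0,2): 4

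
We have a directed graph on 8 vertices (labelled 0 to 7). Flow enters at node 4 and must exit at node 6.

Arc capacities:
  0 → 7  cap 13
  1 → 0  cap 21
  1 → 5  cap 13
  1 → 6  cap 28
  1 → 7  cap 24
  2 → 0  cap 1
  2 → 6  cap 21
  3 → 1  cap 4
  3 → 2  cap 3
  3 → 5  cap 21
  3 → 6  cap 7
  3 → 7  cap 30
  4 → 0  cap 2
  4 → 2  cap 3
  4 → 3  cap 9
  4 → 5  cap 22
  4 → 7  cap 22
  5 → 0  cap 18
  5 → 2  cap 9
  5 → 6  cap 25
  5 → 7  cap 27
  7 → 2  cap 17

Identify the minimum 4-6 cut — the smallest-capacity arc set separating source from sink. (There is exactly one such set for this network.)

augment #1: 4→2→6 push 3
augment #2: 4→3→6 push 7
augment #3: 4→5→6 push 22
augment #4: 4→3→1→6 push 2
augment #5: 4→7→2→6 push 17
max flow = 51; residual-reachable set from 4 gives S-side
cut edges (S→T): {(4,2), (4,3), (4,5), (7,2)} total cap 51

Min-cut arcs: {(4,2), (4,3), (4,5), (7,2)} (total capacity 51)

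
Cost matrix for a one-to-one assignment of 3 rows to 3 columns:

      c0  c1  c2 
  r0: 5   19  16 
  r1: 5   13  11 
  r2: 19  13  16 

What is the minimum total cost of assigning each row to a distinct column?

optimal assignment: row0→col0 (cost 5), row1→col2 (cost 11), row2→col1 (cost 13)
total = 5 + 11 + 13 = 29

Minimum assignment cost: 29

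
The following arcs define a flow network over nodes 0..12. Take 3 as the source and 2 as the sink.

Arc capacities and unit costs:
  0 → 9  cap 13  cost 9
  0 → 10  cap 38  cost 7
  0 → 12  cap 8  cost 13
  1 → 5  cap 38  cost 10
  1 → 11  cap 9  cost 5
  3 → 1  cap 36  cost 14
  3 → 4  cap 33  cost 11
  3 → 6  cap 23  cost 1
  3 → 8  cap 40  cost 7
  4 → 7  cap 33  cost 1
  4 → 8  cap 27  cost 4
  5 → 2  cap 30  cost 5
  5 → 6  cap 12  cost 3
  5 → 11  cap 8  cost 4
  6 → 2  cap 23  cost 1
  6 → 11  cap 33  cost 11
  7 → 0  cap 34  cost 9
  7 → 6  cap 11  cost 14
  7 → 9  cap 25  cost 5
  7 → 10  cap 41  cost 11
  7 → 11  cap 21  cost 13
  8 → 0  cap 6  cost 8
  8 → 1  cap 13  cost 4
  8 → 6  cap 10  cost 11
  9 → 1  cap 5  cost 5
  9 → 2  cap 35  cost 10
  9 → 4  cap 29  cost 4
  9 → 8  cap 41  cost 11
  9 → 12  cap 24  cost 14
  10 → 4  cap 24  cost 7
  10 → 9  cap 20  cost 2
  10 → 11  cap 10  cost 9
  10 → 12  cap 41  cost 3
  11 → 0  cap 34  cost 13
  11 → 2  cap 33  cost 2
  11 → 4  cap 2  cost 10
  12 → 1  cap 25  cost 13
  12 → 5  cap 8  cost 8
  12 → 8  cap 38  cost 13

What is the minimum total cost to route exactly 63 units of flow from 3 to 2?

Minimum cost for 63 units: 1041

shortest-cost path #1: 3→6→2 push 23 @ unit cost 2 (adds 46)
shortest-cost path #2: 3→8→1→11→2 push 9 @ unit cost 18 (adds 162)
shortest-cost path #3: 3→8→1→5→2 push 4 @ unit cost 26 (adds 104)
shortest-cost path #4: 3→4→7→9→2 push 25 @ unit cost 27 (adds 675)
shortest-cost path #5: 3→4→7→11→2 push 2 @ unit cost 27 (adds 54)
total cost = 1041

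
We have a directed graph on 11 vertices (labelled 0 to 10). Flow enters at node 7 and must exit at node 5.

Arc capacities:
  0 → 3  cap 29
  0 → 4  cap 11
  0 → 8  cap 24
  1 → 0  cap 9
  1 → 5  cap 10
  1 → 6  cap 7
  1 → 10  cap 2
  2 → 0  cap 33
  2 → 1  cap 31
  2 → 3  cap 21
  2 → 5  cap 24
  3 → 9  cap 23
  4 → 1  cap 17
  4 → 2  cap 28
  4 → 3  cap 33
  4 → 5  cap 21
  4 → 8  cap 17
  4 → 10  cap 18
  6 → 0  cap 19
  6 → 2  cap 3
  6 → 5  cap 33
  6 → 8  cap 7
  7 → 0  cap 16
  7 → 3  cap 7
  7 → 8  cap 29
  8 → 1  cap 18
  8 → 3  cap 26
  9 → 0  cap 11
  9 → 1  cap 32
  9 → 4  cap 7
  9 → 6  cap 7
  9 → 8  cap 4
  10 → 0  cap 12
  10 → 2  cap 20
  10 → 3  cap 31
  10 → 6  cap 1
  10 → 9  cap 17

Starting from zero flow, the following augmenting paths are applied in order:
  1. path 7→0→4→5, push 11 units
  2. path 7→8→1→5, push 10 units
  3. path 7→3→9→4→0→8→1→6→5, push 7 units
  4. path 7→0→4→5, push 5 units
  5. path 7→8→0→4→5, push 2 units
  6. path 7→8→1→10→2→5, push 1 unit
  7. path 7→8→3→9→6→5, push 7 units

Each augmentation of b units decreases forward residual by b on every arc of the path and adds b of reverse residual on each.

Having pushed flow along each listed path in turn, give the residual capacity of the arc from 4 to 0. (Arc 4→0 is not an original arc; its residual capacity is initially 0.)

after path 1 (7→0→4→5, push 11): res(4,0)=11
after path 2 (7→8→1→5, push 10): res(4,0)=11
after path 3 (7→3→9→4→0→8→1→6→5, push 7): res(4,0)=4
after path 4 (7→0→4→5, push 5): res(4,0)=9
after path 5 (7→8→0→4→5, push 2): res(4,0)=11
after path 6 (7→8→1→10→2→5, push 1): res(4,0)=11
after path 7 (7→8→3→9→6→5, push 7): res(4,0)=11

Residual capacity of (4,0): 11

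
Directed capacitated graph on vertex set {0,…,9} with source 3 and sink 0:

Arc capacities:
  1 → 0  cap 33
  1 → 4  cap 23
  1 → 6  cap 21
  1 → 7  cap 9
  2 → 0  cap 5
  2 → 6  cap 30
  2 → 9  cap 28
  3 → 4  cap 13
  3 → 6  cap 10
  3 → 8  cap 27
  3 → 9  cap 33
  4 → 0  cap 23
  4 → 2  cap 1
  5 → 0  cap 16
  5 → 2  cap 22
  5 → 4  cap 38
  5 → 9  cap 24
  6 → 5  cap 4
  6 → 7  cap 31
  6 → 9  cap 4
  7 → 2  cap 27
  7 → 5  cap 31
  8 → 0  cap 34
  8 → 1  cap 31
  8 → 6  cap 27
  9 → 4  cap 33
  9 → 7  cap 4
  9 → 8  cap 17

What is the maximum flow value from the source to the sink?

Maximum flow value: 82

augment #1: 3→4→0 bottleneck 13, total now 13
augment #2: 3→8→0 bottleneck 27, total now 40
augment #3: 3→6→5→0 bottleneck 4, total now 44
augment #4: 3→9→4→0 bottleneck 10, total now 54
augment #5: 3→9→8→0 bottleneck 7, total now 61
augment #6: 3→6→7→2→0 bottleneck 5, total now 66
augment #7: 3→6→7→5→0 bottleneck 1, total now 67
augment #8: 3→9→7→5→0 bottleneck 4, total now 71
augment #9: 3→9→8→1→0 bottleneck 10, total now 81
augment #10: 3→9→4→2→7→5→0 bottleneck 1, total now 82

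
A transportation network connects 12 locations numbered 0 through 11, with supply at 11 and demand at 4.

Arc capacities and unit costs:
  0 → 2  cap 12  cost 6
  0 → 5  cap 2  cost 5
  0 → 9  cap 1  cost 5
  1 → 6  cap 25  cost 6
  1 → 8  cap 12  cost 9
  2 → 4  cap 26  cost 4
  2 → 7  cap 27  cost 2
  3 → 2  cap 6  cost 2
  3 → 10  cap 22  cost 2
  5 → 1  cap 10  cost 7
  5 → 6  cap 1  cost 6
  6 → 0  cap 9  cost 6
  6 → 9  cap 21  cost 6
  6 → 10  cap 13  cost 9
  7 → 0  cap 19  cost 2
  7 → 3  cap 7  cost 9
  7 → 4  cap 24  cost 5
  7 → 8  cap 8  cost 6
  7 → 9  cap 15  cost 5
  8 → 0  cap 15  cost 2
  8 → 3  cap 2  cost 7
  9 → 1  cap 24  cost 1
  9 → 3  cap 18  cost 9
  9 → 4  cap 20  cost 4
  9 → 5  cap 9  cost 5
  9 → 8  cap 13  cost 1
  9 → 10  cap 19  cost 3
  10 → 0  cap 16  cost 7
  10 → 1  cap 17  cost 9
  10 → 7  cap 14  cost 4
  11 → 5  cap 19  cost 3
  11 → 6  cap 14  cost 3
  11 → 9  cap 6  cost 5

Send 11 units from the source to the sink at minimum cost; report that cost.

shortest-cost path #1: 11→9→4 push 6 @ unit cost 9 (adds 54)
shortest-cost path #2: 11→6→9→4 push 5 @ unit cost 13 (adds 65)
total cost = 119

Minimum cost for 11 units: 119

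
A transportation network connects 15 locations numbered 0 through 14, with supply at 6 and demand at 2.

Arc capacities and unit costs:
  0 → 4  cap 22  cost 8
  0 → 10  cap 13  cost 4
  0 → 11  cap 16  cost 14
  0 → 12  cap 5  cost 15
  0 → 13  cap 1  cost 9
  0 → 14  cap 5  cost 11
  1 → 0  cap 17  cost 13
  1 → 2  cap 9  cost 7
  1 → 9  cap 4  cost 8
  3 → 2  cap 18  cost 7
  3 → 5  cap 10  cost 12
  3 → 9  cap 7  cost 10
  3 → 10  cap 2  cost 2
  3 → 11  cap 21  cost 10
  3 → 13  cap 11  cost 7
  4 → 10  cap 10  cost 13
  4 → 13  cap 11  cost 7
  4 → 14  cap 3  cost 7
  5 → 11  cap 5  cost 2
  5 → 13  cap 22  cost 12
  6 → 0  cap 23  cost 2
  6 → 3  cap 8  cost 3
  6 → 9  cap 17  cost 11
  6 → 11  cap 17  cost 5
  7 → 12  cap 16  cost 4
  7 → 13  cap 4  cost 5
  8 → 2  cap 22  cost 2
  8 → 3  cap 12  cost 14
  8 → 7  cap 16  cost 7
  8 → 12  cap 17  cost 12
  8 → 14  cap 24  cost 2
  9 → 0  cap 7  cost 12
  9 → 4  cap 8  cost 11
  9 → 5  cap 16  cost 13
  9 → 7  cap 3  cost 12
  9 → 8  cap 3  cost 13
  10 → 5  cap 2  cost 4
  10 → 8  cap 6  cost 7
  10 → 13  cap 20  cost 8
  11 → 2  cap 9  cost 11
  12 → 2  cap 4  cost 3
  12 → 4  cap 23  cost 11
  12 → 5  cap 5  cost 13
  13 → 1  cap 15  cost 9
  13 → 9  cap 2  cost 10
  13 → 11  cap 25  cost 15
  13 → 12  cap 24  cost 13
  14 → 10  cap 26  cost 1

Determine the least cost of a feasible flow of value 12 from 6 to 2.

Minimum cost for 12 units: 140

shortest-cost path #1: 6→3→2 push 8 @ unit cost 10 (adds 80)
shortest-cost path #2: 6→0→10→8→2 push 4 @ unit cost 15 (adds 60)
total cost = 140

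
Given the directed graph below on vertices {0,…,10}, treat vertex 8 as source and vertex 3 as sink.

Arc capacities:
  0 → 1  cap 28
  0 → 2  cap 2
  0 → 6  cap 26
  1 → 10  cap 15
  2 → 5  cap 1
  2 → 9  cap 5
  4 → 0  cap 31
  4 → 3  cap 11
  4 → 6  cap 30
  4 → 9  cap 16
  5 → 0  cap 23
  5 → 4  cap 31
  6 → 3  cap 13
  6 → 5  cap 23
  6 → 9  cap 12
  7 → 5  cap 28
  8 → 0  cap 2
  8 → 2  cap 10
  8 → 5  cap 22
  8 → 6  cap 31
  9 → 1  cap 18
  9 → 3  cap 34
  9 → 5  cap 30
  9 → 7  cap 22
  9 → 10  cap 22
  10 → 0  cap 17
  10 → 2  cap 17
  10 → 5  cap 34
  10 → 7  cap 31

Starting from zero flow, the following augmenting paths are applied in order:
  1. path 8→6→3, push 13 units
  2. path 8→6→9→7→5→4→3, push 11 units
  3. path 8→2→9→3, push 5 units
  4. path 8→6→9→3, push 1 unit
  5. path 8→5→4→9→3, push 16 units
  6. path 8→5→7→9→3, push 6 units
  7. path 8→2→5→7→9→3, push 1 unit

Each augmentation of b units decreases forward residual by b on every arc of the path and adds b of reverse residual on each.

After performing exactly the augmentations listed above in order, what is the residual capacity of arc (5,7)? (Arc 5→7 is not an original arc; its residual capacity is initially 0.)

Residual capacity of (5,7): 4

after path 1 (8→6→3, push 13): res(5,7)=0
after path 2 (8→6→9→7→5→4→3, push 11): res(5,7)=11
after path 3 (8→2→9→3, push 5): res(5,7)=11
after path 4 (8→6→9→3, push 1): res(5,7)=11
after path 5 (8→5→4→9→3, push 16): res(5,7)=11
after path 6 (8→5→7→9→3, push 6): res(5,7)=5
after path 7 (8→2→5→7→9→3, push 1): res(5,7)=4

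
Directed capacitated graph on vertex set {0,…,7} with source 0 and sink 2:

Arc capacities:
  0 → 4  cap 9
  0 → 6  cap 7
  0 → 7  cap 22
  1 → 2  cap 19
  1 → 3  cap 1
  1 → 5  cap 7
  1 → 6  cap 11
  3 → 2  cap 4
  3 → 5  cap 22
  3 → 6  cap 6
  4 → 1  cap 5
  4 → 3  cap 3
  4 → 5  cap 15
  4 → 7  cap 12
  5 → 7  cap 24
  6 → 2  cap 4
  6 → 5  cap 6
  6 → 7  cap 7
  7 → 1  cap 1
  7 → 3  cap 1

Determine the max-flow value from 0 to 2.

Maximum flow value: 14

augment #1: 0→6→2 bottleneck 4, total now 4
augment #2: 0→4→1→2 bottleneck 5, total now 9
augment #3: 0→4→3→2 bottleneck 3, total now 12
augment #4: 0→7→1→2 bottleneck 1, total now 13
augment #5: 0→7→3→2 bottleneck 1, total now 14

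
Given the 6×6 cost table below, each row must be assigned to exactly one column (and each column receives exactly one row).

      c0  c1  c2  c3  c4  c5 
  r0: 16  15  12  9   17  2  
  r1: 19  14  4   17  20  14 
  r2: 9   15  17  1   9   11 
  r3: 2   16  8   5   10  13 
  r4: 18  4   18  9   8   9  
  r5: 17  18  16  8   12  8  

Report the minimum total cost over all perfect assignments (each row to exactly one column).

optimal assignment: row0→col5 (cost 2), row1→col2 (cost 4), row2→col3 (cost 1), row3→col0 (cost 2), row4→col1 (cost 4), row5→col4 (cost 12)
total = 2 + 4 + 1 + 2 + 4 + 12 = 25

Minimum assignment cost: 25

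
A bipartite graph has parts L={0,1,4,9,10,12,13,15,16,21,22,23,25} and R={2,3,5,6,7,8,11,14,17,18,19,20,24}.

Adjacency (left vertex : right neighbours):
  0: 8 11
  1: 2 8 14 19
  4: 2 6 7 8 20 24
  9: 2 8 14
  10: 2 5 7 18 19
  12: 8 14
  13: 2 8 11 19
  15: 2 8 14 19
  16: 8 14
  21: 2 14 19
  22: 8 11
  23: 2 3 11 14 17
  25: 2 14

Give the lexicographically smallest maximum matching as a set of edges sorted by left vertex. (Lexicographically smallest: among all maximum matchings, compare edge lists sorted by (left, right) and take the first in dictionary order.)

|M| = 8 (so the lex-smallest maximum matching has 8 edges)
process left vertices in ascending order; for each, take the smallest-labelled available neighbour that still permits 8 edges overall, or leave it unmatched if none does
lex-smallest matching: {0-8, 1-2, 4-6, 9-14, 10-5, 13-11, 15-19, 23-3}

Lex-smallest maximum matching: {(0,8), (1,2), (4,6), (9,14), (10,5), (13,11), (15,19), (23,3)}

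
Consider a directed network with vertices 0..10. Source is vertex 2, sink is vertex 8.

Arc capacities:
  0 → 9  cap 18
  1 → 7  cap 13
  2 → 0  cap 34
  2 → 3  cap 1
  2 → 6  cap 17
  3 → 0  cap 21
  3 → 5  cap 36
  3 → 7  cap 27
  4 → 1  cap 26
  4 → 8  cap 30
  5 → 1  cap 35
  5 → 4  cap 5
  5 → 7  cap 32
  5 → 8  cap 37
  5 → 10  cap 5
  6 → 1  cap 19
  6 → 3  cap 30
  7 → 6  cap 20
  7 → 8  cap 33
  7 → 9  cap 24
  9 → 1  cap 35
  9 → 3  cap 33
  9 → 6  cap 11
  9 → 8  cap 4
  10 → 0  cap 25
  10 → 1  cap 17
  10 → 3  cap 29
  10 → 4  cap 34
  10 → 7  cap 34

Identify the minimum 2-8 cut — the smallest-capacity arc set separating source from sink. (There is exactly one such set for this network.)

augment #1: 2→0→9→8 push 4
augment #2: 2→3→5→8 push 1
augment #3: 2→6→1→7→8 push 13
augment #4: 2→6→3→5→8 push 4
augment #5: 2→0→9→3→5→8 push 14
max flow = 36; residual-reachable set from 2 gives S-side
cut edges (S→T): {(0,9), (2,3), (2,6)} total cap 36

Min-cut arcs: {(0,9), (2,3), (2,6)} (total capacity 36)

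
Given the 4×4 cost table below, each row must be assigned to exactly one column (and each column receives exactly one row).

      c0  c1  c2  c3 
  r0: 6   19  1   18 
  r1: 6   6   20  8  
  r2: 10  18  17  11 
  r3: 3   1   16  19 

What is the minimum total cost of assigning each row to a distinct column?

optimal assignment: row0→col2 (cost 1), row1→col0 (cost 6), row2→col3 (cost 11), row3→col1 (cost 1)
total = 1 + 6 + 11 + 1 = 19

Minimum assignment cost: 19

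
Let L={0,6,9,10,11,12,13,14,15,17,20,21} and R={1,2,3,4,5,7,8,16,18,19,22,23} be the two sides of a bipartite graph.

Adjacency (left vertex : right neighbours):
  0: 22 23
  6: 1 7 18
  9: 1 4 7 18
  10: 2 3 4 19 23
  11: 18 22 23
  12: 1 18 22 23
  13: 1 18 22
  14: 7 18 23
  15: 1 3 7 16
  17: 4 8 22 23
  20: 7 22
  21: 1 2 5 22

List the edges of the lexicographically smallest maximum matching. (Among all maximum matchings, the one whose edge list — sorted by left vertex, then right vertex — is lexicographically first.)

Lex-smallest maximum matching: {(0,22), (6,1), (9,4), (10,2), (11,18), (12,23), (14,7), (15,3), (17,8), (21,5)}

|M| = 10 (so the lex-smallest maximum matching has 10 edges)
process left vertices in ascending order; for each, take the smallest-labelled available neighbour that still permits 10 edges overall, or leave it unmatched if none does
lex-smallest matching: {0-22, 6-1, 9-4, 10-2, 11-18, 12-23, 14-7, 15-3, 17-8, 21-5}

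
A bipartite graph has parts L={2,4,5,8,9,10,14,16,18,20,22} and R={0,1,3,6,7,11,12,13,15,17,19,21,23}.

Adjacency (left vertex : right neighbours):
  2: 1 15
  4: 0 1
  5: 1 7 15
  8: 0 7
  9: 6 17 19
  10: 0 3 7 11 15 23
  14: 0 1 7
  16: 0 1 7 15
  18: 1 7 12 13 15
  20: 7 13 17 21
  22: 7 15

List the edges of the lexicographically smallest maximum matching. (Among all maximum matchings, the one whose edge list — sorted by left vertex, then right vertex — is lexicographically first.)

|M| = 8 (so the lex-smallest maximum matching has 8 edges)
process left vertices in ascending order; for each, take the smallest-labelled available neighbour that still permits 8 edges overall, or leave it unmatched if none does
lex-smallest matching: {2-1, 4-0, 5-7, 9-6, 10-3, 16-15, 18-12, 20-13}

Lex-smallest maximum matching: {(2,1), (4,0), (5,7), (9,6), (10,3), (16,15), (18,12), (20,13)}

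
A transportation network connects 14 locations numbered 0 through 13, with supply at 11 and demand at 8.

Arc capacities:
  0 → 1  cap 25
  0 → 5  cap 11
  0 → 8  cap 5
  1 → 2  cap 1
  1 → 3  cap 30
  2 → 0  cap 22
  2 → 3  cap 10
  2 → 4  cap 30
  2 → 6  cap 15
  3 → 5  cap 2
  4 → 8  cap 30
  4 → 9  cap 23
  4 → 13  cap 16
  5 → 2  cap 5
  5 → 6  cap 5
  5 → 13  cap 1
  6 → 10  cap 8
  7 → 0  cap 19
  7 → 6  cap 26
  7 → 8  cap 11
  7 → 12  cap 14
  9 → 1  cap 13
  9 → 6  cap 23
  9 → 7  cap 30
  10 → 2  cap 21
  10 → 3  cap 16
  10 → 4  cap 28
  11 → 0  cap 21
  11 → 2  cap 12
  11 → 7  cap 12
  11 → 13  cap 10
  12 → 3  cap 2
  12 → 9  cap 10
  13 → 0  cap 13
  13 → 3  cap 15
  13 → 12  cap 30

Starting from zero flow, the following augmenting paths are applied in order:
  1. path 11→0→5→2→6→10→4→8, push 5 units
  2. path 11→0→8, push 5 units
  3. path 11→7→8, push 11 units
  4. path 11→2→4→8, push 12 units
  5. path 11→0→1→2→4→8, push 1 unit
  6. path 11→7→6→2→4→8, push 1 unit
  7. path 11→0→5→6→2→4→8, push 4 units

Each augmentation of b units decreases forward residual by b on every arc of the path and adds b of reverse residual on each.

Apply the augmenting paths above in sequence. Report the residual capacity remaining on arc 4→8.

Residual capacity of (4,8): 7

after path 1 (11→0→5→2→6→10→4→8, push 5): res(4,8)=25
after path 2 (11→0→8, push 5): res(4,8)=25
after path 3 (11→7→8, push 11): res(4,8)=25
after path 4 (11→2→4→8, push 12): res(4,8)=13
after path 5 (11→0→1→2→4→8, push 1): res(4,8)=12
after path 6 (11→7→6→2→4→8, push 1): res(4,8)=11
after path 7 (11→0→5→6→2→4→8, push 4): res(4,8)=7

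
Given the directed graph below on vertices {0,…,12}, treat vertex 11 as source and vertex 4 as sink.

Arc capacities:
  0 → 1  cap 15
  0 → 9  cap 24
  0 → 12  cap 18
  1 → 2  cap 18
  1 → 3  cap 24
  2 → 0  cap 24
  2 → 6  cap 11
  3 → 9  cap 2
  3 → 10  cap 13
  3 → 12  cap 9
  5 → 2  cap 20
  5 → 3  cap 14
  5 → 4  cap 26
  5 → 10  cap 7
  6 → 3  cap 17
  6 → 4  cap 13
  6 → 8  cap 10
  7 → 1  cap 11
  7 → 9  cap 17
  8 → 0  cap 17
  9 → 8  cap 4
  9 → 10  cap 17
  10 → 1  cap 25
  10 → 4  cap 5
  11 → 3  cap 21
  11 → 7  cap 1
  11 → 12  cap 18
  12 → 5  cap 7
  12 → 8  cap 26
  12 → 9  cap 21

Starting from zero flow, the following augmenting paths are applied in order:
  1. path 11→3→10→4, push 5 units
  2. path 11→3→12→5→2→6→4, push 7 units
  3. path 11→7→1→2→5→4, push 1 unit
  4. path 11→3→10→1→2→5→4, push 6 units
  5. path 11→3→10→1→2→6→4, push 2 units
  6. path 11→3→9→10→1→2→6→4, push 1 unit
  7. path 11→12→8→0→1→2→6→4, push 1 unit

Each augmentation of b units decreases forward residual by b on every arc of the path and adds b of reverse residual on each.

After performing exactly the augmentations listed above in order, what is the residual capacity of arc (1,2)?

Residual capacity of (1,2): 7

after path 1 (11→3→10→4, push 5): res(1,2)=18
after path 2 (11→3→12→5→2→6→4, push 7): res(1,2)=18
after path 3 (11→7→1→2→5→4, push 1): res(1,2)=17
after path 4 (11→3→10→1→2→5→4, push 6): res(1,2)=11
after path 5 (11→3→10→1→2→6→4, push 2): res(1,2)=9
after path 6 (11→3→9→10→1→2→6→4, push 1): res(1,2)=8
after path 7 (11→12→8→0→1→2→6→4, push 1): res(1,2)=7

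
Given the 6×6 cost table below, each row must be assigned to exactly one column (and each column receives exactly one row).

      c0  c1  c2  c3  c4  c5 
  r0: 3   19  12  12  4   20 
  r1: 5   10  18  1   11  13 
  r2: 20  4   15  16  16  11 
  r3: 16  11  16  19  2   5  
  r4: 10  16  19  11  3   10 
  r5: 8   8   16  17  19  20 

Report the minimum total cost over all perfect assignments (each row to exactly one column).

Minimum assignment cost: 32

optimal assignment: row0→col0 (cost 3), row1→col3 (cost 1), row2→col1 (cost 4), row3→col5 (cost 5), row4→col4 (cost 3), row5→col2 (cost 16)
total = 3 + 1 + 4 + 5 + 3 + 16 = 32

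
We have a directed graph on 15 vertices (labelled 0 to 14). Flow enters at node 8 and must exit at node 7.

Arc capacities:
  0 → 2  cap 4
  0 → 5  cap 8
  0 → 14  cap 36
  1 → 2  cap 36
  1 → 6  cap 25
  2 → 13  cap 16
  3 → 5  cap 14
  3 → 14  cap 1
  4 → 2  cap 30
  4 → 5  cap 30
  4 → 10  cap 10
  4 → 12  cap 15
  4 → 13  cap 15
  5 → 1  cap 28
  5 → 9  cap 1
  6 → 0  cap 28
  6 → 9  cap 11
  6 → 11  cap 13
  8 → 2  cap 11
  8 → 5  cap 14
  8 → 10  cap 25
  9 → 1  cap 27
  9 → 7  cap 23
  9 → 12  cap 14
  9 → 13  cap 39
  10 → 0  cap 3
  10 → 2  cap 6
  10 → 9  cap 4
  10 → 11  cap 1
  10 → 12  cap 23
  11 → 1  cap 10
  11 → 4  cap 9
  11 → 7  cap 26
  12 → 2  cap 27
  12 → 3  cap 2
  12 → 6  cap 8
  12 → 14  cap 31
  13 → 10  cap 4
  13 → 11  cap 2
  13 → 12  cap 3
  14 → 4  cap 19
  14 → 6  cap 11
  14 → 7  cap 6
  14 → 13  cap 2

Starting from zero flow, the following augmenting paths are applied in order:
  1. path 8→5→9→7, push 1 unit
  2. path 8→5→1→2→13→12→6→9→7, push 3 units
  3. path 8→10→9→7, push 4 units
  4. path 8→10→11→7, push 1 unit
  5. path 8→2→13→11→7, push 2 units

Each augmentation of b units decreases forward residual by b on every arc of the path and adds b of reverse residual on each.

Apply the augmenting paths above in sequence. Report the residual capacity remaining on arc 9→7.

after path 1 (8→5→9→7, push 1): res(9,7)=22
after path 2 (8→5→1→2→13→12→6→9→7, push 3): res(9,7)=19
after path 3 (8→10→9→7, push 4): res(9,7)=15
after path 4 (8→10→11→7, push 1): res(9,7)=15
after path 5 (8→2→13→11→7, push 2): res(9,7)=15

Residual capacity of (9,7): 15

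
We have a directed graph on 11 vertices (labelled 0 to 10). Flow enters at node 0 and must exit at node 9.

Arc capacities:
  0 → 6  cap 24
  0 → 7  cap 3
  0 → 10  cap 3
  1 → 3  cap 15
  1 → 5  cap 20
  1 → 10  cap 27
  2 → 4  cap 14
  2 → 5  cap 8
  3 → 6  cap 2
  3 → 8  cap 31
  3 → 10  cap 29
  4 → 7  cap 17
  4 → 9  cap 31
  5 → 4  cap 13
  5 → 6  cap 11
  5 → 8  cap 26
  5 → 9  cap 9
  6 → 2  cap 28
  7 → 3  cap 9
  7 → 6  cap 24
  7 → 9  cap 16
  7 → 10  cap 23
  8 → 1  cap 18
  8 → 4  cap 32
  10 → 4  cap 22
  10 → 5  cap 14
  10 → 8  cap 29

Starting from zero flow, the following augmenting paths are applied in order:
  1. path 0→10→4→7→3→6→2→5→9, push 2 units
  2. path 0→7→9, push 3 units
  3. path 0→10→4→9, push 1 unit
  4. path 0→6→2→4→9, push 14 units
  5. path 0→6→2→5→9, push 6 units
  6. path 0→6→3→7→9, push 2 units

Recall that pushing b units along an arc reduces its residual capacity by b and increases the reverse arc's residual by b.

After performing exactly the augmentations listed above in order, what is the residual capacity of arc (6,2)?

after path 1 (0→10→4→7→3→6→2→5→9, push 2): res(6,2)=26
after path 2 (0→7→9, push 3): res(6,2)=26
after path 3 (0→10→4→9, push 1): res(6,2)=26
after path 4 (0→6→2→4→9, push 14): res(6,2)=12
after path 5 (0→6→2→5→9, push 6): res(6,2)=6
after path 6 (0→6→3→7→9, push 2): res(6,2)=6

Residual capacity of (6,2): 6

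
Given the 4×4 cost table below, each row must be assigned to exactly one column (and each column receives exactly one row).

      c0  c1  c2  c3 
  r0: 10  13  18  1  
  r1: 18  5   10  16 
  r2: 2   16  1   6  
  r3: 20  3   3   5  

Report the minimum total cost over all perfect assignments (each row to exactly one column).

optimal assignment: row0→col3 (cost 1), row1→col1 (cost 5), row2→col0 (cost 2), row3→col2 (cost 3)
total = 1 + 5 + 2 + 3 = 11

Minimum assignment cost: 11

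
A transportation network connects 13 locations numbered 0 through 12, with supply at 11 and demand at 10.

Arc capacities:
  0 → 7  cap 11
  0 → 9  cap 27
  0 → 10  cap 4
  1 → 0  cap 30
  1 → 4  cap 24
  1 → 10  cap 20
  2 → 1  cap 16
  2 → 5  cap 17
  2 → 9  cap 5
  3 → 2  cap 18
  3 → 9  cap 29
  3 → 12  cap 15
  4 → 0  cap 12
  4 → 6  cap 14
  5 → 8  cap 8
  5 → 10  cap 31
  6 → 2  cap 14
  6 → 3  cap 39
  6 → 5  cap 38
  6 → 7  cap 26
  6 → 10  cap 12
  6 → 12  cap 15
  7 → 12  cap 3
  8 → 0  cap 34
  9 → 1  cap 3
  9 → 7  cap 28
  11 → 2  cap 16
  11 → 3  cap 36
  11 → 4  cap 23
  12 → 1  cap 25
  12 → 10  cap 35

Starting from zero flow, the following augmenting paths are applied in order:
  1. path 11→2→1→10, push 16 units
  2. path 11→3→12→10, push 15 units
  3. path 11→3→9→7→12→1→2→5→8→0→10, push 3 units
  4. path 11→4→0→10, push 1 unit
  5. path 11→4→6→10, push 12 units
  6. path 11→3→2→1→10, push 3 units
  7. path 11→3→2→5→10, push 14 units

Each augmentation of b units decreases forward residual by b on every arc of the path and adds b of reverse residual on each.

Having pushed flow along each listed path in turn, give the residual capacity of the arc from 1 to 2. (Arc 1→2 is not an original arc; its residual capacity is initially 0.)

Residual capacity of (1,2): 16

after path 1 (11→2→1→10, push 16): res(1,2)=16
after path 2 (11→3→12→10, push 15): res(1,2)=16
after path 3 (11→3→9→7→12→1→2→5→8→0→10, push 3): res(1,2)=13
after path 4 (11→4→0→10, push 1): res(1,2)=13
after path 5 (11→4→6→10, push 12): res(1,2)=13
after path 6 (11→3→2→1→10, push 3): res(1,2)=16
after path 7 (11→3→2→5→10, push 14): res(1,2)=16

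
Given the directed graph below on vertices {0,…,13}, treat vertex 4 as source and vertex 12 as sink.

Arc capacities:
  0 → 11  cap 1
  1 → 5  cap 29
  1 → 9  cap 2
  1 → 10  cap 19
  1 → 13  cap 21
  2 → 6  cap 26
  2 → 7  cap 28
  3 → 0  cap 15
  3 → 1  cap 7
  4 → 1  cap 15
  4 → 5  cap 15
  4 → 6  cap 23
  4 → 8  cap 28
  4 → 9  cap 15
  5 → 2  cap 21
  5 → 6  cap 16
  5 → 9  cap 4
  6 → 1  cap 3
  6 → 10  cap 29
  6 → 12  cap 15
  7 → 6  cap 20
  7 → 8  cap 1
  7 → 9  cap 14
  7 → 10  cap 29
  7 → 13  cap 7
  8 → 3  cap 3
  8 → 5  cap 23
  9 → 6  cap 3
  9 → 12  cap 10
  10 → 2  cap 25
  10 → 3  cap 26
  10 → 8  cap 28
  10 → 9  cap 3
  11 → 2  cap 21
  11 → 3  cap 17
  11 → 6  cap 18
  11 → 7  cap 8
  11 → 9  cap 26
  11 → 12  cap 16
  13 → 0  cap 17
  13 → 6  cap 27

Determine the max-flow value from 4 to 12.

augment #1: 4→6→12 bottleneck 15, total now 15
augment #2: 4→9→12 bottleneck 10, total now 25
augment #3: 4→1→13→0→11→12 bottleneck 1, total now 26

Maximum flow value: 26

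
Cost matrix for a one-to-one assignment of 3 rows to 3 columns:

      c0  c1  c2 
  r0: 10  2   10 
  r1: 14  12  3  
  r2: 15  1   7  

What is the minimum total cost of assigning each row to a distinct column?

Minimum assignment cost: 14

optimal assignment: row0→col0 (cost 10), row1→col2 (cost 3), row2→col1 (cost 1)
total = 10 + 3 + 1 = 14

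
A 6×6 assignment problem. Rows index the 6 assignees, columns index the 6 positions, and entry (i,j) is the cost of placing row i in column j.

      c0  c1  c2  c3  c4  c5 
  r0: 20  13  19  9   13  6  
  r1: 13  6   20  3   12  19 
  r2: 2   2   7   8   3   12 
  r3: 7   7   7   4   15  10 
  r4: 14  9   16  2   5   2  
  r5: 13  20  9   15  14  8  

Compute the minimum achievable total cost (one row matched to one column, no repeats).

Minimum assignment cost: 32

one of 3 optimal assignments: row0→col5 (cost 6), row1→col1 (cost 6), row2→col0 (cost 2), row3→col3 (cost 4), row4→col4 (cost 5), row5→col2 (cost 9)
total = 6 + 6 + 2 + 4 + 5 + 9 = 32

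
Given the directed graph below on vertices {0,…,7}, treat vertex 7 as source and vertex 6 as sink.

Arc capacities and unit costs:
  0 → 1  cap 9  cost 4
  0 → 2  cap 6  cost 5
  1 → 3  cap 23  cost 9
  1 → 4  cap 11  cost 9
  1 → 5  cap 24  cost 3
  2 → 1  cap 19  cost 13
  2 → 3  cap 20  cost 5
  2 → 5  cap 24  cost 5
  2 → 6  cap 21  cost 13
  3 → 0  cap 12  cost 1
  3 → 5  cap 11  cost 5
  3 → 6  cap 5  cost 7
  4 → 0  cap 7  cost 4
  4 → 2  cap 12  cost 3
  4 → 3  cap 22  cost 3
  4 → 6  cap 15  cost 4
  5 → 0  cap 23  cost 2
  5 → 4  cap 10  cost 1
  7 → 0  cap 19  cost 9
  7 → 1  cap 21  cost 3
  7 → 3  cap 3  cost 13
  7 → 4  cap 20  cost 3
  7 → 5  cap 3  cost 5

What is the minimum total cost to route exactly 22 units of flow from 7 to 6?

shortest-cost path #1: 7→4→6 push 15 @ unit cost 7 (adds 105)
shortest-cost path #2: 7→4→3→6 push 5 @ unit cost 13 (adds 65)
shortest-cost path #3: 7→5→4→2→6 push 2 @ unit cost 22 (adds 44)
total cost = 214

Minimum cost for 22 units: 214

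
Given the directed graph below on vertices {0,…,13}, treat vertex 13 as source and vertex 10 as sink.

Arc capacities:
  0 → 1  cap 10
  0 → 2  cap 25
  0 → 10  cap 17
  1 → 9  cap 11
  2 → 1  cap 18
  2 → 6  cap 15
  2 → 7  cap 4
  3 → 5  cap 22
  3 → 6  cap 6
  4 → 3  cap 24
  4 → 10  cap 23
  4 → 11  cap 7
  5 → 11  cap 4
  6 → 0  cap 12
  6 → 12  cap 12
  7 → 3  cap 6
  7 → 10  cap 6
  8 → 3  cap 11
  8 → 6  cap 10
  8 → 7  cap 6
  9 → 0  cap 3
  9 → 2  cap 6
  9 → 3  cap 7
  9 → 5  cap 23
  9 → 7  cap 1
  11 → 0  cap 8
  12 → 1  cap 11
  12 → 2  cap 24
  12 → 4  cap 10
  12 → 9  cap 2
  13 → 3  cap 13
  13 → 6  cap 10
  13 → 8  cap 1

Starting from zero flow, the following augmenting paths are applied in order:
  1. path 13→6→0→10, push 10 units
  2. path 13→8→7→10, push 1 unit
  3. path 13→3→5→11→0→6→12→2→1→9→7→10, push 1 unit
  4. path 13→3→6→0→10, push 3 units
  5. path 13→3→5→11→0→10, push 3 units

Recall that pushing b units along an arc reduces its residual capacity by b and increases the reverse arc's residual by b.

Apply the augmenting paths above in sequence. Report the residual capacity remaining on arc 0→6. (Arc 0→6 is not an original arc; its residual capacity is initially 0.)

Residual capacity of (0,6): 12

after path 1 (13→6→0→10, push 10): res(0,6)=10
after path 2 (13→8→7→10, push 1): res(0,6)=10
after path 3 (13→3→5→11→0→6→12→2→1→9→7→10, push 1): res(0,6)=9
after path 4 (13→3→6→0→10, push 3): res(0,6)=12
after path 5 (13→3→5→11→0→10, push 3): res(0,6)=12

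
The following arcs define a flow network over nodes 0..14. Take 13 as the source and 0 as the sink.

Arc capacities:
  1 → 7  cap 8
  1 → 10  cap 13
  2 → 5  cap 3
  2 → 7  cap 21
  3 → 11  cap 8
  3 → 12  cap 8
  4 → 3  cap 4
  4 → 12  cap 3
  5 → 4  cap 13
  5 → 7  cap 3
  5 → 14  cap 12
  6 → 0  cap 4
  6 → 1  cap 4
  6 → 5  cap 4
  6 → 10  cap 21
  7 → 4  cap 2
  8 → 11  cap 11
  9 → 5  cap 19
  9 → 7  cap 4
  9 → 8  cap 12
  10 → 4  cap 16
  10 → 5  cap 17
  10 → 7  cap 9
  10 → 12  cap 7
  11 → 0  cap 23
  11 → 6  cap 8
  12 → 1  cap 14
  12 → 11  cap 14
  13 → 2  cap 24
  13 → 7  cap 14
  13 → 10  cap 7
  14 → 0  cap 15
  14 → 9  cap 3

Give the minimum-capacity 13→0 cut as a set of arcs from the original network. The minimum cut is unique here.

Min-cut arcs: {(2,5), (7,4), (13,10)} (total capacity 12)

augment #1: 13→2→5→14→0 push 3
augment #2: 13→10→5→14→0 push 7
augment #3: 13→7→4→3→11→0 push 2
max flow = 12; residual-reachable set from 13 gives S-side
cut edges (S→T): {(2,5), (7,4), (13,10)} total cap 12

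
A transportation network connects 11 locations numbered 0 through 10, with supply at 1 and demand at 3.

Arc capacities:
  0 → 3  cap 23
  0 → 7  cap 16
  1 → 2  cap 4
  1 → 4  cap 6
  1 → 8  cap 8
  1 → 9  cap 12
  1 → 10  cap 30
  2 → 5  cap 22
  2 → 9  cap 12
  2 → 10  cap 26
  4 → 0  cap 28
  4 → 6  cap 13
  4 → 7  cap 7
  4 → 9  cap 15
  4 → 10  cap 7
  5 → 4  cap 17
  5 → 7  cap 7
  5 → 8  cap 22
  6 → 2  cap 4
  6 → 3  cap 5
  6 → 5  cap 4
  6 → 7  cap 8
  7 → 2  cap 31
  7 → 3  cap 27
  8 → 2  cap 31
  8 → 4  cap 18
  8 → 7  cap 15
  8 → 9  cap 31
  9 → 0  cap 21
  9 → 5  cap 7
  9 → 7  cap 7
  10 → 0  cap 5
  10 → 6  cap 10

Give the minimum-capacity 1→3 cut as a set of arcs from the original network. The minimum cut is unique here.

augment #1: 1→4→0→3 push 6
augment #2: 1→8→7→3 push 8
augment #3: 1→9→0→3 push 12
augment #4: 1→10→0→3 push 5
augment #5: 1→10→6→3 push 5
augment #6: 1→2→5→7→3 push 4
augment #7: 1→10→6→7→3 push 5
max flow = 45; residual-reachable set from 1 gives S-side
cut edges (S→T): {(1,2), (1,4), (1,8), (1,9), (10,0), (10,6)} total cap 45

Min-cut arcs: {(1,2), (1,4), (1,8), (1,9), (10,0), (10,6)} (total capacity 45)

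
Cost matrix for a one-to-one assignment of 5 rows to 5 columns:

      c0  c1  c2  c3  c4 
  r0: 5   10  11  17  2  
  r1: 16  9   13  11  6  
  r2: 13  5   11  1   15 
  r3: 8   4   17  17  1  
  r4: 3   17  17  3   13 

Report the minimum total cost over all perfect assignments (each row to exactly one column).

Minimum assignment cost: 23

optimal assignment: row0→col4 (cost 2), row1→col2 (cost 13), row2→col3 (cost 1), row3→col1 (cost 4), row4→col0 (cost 3)
total = 2 + 13 + 1 + 4 + 3 = 23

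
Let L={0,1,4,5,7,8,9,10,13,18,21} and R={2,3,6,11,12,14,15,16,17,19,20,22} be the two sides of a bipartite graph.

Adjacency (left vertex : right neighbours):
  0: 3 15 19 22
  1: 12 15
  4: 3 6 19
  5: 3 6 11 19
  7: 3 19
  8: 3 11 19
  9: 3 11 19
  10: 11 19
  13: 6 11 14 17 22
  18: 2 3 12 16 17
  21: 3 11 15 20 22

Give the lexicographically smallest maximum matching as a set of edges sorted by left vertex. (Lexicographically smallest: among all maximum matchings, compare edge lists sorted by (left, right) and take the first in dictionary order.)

|M| = 9 (so the lex-smallest maximum matching has 9 edges)
process left vertices in ascending order; for each, take the smallest-labelled available neighbour that still permits 9 edges overall, or leave it unmatched if none does
lex-smallest matching: {0-15, 1-12, 4-3, 5-6, 7-19, 8-11, 13-14, 18-2, 21-20}

Lex-smallest maximum matching: {(0,15), (1,12), (4,3), (5,6), (7,19), (8,11), (13,14), (18,2), (21,20)}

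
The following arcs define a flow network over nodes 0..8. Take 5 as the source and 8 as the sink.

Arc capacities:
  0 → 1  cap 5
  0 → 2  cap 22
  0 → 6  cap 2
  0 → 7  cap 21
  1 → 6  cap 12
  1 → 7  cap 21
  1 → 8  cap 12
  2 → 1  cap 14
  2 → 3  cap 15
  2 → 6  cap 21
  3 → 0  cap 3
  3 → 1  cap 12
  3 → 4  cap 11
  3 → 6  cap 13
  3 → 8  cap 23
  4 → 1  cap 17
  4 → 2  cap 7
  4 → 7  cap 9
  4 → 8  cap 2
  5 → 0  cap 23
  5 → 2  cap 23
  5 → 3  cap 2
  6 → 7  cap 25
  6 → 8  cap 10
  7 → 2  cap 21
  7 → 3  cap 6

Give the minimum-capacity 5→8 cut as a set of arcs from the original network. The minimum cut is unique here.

Min-cut arcs: {(1,8), (2,3), (5,3), (6,8), (7,3)} (total capacity 45)

augment #1: 5→3→8 push 2
augment #2: 5→0→1→8 push 5
augment #3: 5→0→6→8 push 2
augment #4: 5→2→1→8 push 7
augment #5: 5→2→3→8 push 15
augment #6: 5→2→6→8 push 1
augment #7: 5→0→2→6→8 push 7
augment #8: 5→0→7→3→8 push 6
max flow = 45; residual-reachable set from 5 gives S-side
cut edges (S→T): {(1,8), (2,3), (5,3), (6,8), (7,3)} total cap 45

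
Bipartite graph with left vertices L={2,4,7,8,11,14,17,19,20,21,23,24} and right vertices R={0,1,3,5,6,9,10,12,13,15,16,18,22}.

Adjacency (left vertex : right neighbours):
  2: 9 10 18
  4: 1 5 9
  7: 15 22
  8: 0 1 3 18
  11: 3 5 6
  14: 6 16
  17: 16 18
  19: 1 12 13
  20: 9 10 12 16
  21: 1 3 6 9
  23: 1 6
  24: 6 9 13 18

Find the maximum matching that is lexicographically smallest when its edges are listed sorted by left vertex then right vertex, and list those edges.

Lex-smallest maximum matching: {(2,9), (4,1), (7,15), (8,0), (11,5), (14,16), (17,18), (19,12), (20,10), (21,3), (23,6), (24,13)}

|M| = 12 (so the lex-smallest maximum matching has 12 edges)
process left vertices in ascending order; for each, take the smallest-labelled available neighbour that still permits 12 edges overall, or leave it unmatched if none does
lex-smallest matching: {2-9, 4-1, 7-15, 8-0, 11-5, 14-16, 17-18, 19-12, 20-10, 21-3, 23-6, 24-13}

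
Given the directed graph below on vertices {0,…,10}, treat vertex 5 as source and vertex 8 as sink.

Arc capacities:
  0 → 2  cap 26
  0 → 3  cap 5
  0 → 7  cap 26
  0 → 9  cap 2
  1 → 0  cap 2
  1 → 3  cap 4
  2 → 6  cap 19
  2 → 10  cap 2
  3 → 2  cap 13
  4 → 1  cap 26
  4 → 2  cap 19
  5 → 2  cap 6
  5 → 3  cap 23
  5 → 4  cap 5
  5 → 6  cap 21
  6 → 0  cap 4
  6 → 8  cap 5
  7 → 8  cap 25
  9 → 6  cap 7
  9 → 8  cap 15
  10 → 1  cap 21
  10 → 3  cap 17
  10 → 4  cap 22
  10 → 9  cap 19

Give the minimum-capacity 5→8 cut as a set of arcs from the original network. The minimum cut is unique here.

augment #1: 5→6→8 push 5
augment #2: 5→2→10→9→8 push 2
augment #3: 5→6→0→7→8 push 4
augment #4: 5→4→1→0→7→8 push 2
max flow = 13; residual-reachable set from 5 gives S-side
cut edges (S→T): {(1,0), (2,10), (6,0), (6,8)} total cap 13

Min-cut arcs: {(1,0), (2,10), (6,0), (6,8)} (total capacity 13)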